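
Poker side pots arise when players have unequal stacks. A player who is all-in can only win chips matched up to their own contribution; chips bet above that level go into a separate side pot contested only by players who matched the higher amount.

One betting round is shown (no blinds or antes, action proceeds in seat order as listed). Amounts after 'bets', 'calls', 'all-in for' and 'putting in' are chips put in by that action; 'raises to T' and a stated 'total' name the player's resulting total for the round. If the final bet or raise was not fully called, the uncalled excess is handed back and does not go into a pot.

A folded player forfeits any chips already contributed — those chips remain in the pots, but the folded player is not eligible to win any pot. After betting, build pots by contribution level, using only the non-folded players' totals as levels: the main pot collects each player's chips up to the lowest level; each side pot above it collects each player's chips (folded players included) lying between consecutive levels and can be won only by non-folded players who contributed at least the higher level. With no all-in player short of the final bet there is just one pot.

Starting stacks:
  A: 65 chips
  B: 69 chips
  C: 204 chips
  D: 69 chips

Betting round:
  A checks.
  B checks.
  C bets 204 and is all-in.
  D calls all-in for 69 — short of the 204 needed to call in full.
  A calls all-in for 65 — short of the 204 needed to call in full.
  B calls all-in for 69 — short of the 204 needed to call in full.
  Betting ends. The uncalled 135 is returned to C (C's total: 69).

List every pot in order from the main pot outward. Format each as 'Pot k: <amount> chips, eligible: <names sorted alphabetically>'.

Contributions (after 135 returned to C): A=65, B=69, C=69, D=69
Pot levels (distinct totals of non-folded players): 65, 69
Layer 1-65: 65 each from A, B, C, D = 65*4 = 260 chips; eligible A, B, C, D
Layer 66-69: 4 each from B, C, D = 4*3 = 12 chips; eligible B, C, D

Pot 1: 260 chips, eligible: A, B, C, D
Pot 2: 12 chips, eligible: B, C, D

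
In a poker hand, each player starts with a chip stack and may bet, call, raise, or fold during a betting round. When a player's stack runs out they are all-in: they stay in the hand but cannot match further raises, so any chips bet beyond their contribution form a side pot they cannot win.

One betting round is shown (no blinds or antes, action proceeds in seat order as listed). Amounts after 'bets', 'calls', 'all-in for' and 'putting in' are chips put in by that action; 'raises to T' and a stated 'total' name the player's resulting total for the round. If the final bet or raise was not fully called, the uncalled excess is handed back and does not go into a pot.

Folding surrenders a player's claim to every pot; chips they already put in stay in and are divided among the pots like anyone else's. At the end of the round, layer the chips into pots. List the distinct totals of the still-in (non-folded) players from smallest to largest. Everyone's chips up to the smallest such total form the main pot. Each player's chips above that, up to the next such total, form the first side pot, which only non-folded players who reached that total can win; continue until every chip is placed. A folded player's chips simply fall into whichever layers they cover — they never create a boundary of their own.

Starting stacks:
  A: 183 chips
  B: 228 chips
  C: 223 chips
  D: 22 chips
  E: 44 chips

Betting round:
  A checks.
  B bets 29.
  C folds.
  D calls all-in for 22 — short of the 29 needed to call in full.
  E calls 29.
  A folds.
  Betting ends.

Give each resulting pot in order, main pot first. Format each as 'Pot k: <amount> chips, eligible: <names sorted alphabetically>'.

Contributions: B=29, D=22, E=29
Folded: A, C
Pot levels (distinct totals of non-folded players): 22, 29
Layer 1-22: 22 each from B, D, E = 22*3 = 66 chips; eligible B, D, E
Layer 23-29: 7 each from B, E = 7*2 = 14 chips; eligible B, E

Pot 1: 66 chips, eligible: B, D, E
Pot 2: 14 chips, eligible: B, E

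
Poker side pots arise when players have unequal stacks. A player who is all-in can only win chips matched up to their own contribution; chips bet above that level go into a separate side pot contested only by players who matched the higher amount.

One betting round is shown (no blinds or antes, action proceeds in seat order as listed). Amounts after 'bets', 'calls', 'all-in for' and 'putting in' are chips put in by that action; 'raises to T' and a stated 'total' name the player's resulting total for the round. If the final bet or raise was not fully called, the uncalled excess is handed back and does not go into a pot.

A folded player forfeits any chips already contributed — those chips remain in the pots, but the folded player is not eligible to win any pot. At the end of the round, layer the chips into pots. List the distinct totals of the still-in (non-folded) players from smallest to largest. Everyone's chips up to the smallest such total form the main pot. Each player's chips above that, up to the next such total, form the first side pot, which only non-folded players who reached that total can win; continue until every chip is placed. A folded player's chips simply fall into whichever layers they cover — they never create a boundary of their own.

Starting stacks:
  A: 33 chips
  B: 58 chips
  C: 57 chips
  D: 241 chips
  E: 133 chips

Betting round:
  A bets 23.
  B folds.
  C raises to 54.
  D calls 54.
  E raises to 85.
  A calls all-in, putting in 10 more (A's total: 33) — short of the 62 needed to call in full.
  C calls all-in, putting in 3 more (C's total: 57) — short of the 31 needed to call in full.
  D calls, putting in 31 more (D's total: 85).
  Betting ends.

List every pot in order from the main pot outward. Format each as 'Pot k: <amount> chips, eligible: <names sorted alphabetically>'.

Pot 1: 132 chips, eligible: A, C, D, E
Pot 2: 72 chips, eligible: C, D, E
Pot 3: 56 chips, eligible: D, E

Derivation:
Contributions: A=33, C=57, D=85, E=85
Folded: B
Pot levels (distinct totals of non-folded players): 33, 57, 85
Layer 1-33: 33 each from A, C, D, E = 33*4 = 132 chips; eligible A, C, D, E
Layer 34-57: 24 each from C, D, E = 24*3 = 72 chips; eligible C, D, E
Layer 58-85: 28 each from D, E = 28*2 = 56 chips; eligible D, E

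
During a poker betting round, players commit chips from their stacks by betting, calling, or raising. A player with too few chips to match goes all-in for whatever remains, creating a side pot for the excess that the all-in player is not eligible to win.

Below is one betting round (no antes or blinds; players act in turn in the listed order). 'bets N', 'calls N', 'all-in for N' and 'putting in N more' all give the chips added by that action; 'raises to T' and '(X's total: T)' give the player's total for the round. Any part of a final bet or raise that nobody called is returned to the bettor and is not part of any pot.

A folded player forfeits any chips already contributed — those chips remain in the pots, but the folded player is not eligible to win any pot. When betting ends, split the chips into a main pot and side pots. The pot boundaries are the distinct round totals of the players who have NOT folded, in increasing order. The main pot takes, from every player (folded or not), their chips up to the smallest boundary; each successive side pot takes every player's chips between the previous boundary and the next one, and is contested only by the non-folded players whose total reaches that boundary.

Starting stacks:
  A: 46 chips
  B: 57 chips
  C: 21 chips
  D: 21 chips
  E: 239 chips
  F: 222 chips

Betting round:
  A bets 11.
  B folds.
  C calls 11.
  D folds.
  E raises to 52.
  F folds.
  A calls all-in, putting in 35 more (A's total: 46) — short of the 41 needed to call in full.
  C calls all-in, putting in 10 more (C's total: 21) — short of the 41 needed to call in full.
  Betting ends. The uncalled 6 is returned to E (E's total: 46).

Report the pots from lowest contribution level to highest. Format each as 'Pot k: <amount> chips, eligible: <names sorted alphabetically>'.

Contributions (after 6 returned to E): A=46, C=21, E=46
Folded: B, D, F
Pot levels (distinct totals of non-folded players): 21, 46
Layer 1-21: 21 each from A, C, E = 21*3 = 63 chips; eligible A, C, E
Layer 22-46: 25 each from A, E = 25*2 = 50 chips; eligible A, E

Pot 1: 63 chips, eligible: A, C, E
Pot 2: 50 chips, eligible: A, E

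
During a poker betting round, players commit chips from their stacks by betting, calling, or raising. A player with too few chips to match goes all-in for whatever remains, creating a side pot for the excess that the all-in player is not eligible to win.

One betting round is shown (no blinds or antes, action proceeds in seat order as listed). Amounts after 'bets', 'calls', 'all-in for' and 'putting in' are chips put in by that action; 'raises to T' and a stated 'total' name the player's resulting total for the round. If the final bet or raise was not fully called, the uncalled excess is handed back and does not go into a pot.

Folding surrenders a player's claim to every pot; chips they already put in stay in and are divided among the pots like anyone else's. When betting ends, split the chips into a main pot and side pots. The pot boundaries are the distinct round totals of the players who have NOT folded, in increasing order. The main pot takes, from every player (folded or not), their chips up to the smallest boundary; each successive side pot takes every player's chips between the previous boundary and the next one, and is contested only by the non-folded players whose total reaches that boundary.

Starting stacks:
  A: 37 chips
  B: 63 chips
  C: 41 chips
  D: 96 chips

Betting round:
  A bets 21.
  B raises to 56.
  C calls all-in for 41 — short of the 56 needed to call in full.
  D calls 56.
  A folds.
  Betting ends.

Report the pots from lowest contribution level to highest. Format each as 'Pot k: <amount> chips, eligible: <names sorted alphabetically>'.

Contributions: A=21, B=56, C=41, D=56
Folded: A
Pot levels (distinct totals of non-folded players): 41, 56
Layer 1-41: A 21 + B 41 + C 41 + D 41 = 144 chips; eligible B, C, D
Layer 42-56: 15 each from B, D = 15*2 = 30 chips; eligible B, D

Pot 1: 144 chips, eligible: B, C, D
Pot 2: 30 chips, eligible: B, D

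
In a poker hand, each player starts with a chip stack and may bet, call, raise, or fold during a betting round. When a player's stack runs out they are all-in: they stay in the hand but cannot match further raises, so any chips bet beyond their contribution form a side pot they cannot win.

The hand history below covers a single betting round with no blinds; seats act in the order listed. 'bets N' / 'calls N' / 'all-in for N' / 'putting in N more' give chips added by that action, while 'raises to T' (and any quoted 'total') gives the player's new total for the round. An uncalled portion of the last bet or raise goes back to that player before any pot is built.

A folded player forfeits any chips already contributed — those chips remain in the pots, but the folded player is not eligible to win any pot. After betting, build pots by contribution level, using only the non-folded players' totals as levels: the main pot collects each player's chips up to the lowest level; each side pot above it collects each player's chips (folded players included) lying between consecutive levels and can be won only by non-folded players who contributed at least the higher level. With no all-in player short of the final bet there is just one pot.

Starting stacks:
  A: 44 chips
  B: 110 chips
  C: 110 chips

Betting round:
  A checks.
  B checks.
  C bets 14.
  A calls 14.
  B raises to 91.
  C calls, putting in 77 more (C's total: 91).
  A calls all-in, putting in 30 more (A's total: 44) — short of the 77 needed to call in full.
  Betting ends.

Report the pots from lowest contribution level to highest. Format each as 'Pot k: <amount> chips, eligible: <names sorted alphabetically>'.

Pot 1: 132 chips, eligible: A, B, C
Pot 2: 94 chips, eligible: B, C

Derivation:
Contributions: A=44, B=91, C=91
Pot levels (distinct totals of non-folded players): 44, 91
Layer 1-44: 44 each from A, B, C = 44*3 = 132 chips; eligible A, B, C
Layer 45-91: 47 each from B, C = 47*2 = 94 chips; eligible B, C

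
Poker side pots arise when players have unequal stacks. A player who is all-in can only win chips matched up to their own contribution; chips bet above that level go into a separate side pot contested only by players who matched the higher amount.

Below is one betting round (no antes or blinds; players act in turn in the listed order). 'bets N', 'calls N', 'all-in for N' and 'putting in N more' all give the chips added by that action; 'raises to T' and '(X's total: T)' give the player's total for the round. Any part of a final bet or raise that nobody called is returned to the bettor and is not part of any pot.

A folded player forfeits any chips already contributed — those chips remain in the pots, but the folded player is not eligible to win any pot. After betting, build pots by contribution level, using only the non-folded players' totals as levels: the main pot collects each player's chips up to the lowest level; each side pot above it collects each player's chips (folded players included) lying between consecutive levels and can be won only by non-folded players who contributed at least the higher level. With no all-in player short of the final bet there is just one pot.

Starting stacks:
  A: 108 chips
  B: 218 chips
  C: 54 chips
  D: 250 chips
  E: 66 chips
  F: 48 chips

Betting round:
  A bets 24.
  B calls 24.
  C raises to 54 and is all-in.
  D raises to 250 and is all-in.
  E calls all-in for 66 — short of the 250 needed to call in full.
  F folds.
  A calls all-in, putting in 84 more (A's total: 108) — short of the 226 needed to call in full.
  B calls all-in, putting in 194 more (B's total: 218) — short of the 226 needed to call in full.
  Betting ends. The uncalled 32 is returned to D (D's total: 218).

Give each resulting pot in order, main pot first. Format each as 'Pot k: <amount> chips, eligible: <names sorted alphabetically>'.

Pot 1: 270 chips, eligible: A, B, C, D, E
Pot 2: 48 chips, eligible: A, B, D, E
Pot 3: 126 chips, eligible: A, B, D
Pot 4: 220 chips, eligible: B, D

Derivation:
Contributions (after 32 returned to D): A=108, B=218, C=54, D=218, E=66
Folded: F
Pot levels (distinct totals of non-folded players): 54, 66, 108, 218
Layer 1-54: 54 each from A, B, C, D, E = 54*5 = 270 chips; eligible A, B, C, D, E
Layer 55-66: 12 each from A, B, D, E = 12*4 = 48 chips; eligible A, B, D, E
Layer 67-108: 42 each from A, B, D = 42*3 = 126 chips; eligible A, B, D
Layer 109-218: 110 each from B, D = 110*2 = 220 chips; eligible B, D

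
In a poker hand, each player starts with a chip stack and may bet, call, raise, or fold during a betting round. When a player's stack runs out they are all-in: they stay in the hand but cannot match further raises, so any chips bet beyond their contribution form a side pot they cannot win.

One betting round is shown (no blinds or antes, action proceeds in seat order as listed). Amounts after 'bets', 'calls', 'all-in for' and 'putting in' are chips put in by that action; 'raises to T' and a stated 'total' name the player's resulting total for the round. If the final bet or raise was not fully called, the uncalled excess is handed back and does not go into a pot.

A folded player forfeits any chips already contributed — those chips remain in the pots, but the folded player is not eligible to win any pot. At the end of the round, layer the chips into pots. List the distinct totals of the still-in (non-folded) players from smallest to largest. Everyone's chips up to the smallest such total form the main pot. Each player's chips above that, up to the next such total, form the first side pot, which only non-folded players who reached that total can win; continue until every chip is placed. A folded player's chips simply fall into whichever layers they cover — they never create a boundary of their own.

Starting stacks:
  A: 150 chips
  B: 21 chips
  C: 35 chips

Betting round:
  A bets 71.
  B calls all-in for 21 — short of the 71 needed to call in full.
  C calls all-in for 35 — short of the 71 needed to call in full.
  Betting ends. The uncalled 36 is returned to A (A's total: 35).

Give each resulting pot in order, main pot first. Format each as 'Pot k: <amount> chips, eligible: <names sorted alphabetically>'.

Pot 1: 63 chips, eligible: A, B, C
Pot 2: 28 chips, eligible: A, C

Derivation:
Contributions (after 36 returned to A): A=35, B=21, C=35
Pot levels (distinct totals of non-folded players): 21, 35
Layer 1-21: 21 each from A, B, C = 21*3 = 63 chips; eligible A, B, C
Layer 22-35: 14 each from A, C = 14*2 = 28 chips; eligible A, C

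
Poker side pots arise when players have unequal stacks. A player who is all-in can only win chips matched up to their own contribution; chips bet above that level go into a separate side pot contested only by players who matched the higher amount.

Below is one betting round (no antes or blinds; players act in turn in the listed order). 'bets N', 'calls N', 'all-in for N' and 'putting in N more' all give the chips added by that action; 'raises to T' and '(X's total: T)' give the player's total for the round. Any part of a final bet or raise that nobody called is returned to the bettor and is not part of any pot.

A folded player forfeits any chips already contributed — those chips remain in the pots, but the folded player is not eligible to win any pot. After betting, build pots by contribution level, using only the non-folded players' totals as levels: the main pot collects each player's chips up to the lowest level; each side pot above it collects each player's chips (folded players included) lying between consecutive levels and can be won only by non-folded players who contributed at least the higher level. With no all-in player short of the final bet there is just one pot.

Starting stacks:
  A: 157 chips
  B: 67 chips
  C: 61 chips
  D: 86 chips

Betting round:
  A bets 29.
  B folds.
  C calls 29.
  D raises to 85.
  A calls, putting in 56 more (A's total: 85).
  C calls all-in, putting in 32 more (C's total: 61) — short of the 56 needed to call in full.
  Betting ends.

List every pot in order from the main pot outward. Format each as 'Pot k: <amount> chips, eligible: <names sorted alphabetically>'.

Contributions: A=85, C=61, D=85
Folded: B
Pot levels (distinct totals of non-folded players): 61, 85
Layer 1-61: 61 each from A, C, D = 61*3 = 183 chips; eligible A, C, D
Layer 62-85: 24 each from A, D = 24*2 = 48 chips; eligible A, D

Pot 1: 183 chips, eligible: A, C, D
Pot 2: 48 chips, eligible: A, D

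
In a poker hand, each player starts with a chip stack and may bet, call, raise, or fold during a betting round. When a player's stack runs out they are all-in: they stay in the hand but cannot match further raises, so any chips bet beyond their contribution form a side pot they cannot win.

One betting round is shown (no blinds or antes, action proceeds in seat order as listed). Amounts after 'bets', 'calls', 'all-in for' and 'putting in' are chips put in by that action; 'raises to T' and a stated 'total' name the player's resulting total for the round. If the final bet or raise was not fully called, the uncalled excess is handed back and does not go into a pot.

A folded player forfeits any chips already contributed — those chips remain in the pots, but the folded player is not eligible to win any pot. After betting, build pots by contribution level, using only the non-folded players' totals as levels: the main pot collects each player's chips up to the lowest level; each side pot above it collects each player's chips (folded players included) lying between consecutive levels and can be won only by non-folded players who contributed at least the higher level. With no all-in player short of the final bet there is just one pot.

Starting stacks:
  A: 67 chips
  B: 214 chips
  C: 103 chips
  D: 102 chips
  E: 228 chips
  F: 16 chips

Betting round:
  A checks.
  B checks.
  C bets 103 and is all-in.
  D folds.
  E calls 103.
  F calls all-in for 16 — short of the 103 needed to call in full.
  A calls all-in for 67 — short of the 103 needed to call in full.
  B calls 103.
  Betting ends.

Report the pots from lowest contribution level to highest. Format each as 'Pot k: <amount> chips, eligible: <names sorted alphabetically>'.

Pot 1: 80 chips, eligible: A, B, C, E, F
Pot 2: 204 chips, eligible: A, B, C, E
Pot 3: 108 chips, eligible: B, C, E

Derivation:
Contributions: A=67, B=103, C=103, E=103, F=16
Folded: D
Pot levels (distinct totals of non-folded players): 16, 67, 103
Layer 1-16: 16 each from A, B, C, E, F = 16*5 = 80 chips; eligible A, B, C, E, F
Layer 17-67: 51 each from A, B, C, E = 51*4 = 204 chips; eligible A, B, C, E
Layer 68-103: 36 each from B, C, E = 36*3 = 108 chips; eligible B, C, E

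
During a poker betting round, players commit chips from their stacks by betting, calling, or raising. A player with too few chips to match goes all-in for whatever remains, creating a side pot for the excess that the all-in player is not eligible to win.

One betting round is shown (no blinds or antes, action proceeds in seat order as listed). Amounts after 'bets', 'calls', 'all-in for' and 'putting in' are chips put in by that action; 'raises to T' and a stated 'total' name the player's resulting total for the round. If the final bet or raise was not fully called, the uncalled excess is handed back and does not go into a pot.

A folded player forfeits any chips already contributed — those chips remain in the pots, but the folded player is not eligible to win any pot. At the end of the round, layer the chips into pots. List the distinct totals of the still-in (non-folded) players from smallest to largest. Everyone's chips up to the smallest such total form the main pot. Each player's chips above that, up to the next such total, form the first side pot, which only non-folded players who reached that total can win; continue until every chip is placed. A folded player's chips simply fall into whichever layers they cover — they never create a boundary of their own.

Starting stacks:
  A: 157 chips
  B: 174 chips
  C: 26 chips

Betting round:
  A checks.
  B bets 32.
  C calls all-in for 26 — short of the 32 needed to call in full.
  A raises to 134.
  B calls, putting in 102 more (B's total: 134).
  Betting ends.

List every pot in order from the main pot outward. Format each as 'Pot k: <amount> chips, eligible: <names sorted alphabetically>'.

Pot 1: 78 chips, eligible: A, B, C
Pot 2: 216 chips, eligible: A, B

Derivation:
Contributions: A=134, B=134, C=26
Pot levels (distinct totals of non-folded players): 26, 134
Layer 1-26: 26 each from A, B, C = 26*3 = 78 chips; eligible A, B, C
Layer 27-134: 108 each from A, B = 108*2 = 216 chips; eligible A, B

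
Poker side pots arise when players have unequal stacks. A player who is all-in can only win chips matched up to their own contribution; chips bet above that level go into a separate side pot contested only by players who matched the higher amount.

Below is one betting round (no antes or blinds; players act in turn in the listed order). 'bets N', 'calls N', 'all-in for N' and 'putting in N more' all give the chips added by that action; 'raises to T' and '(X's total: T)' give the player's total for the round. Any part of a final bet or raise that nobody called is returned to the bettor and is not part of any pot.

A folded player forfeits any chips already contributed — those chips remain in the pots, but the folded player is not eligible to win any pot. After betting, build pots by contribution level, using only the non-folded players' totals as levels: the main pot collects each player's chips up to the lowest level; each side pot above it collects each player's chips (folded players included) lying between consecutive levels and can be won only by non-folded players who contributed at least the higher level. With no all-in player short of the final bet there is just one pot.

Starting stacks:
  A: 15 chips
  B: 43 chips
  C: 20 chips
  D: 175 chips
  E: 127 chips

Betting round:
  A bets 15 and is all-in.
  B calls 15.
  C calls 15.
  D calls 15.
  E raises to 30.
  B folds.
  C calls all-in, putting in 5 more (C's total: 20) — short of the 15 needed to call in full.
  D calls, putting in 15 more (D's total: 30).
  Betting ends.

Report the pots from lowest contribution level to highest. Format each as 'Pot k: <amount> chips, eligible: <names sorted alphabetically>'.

Pot 1: 75 chips, eligible: A, C, D, E
Pot 2: 15 chips, eligible: C, D, E
Pot 3: 20 chips, eligible: D, E

Derivation:
Contributions: A=15, B=15, C=20, D=30, E=30
Folded: B
Pot levels (distinct totals of non-folded players): 15, 20, 30
Layer 1-15: 15 each from A, B, C, D, E = 15*5 = 75 chips; eligible A, C, D, E
Layer 16-20: 5 each from C, D, E = 5*3 = 15 chips; eligible C, D, E
Layer 21-30: 10 each from D, E = 10*2 = 20 chips; eligible D, E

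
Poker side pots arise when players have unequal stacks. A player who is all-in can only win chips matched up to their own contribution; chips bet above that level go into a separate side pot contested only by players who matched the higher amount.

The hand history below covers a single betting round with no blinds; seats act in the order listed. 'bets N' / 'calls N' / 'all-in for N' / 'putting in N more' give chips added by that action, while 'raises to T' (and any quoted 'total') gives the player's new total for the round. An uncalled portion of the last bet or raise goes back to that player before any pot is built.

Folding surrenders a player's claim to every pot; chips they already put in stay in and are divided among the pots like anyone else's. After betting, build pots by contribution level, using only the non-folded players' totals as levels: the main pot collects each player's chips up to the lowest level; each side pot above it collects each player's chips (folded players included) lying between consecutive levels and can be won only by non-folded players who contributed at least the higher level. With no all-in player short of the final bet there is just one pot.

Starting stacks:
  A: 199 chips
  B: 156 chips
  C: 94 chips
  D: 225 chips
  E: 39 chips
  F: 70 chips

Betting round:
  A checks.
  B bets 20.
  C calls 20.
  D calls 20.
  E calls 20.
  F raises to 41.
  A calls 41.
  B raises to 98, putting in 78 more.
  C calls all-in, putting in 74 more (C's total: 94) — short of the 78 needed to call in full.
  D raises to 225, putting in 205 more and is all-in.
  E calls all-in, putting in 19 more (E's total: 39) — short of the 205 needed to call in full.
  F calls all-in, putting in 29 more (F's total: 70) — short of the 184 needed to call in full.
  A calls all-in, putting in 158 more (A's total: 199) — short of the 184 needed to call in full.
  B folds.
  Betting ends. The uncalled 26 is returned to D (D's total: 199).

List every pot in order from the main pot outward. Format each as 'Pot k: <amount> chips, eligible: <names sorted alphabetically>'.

Contributions (after 26 returned to D): A=199, B=98, C=94, D=199, E=39, F=70
Folded: B
Pot levels (distinct totals of non-folded players): 39, 70, 94, 199
Layer 1-39: 39 each from A, B, C, D, E, F = 39*6 = 234 chips; eligible A, C, D, E, F
Layer 40-70: 31 each from A, B, C, D, F = 31*5 = 155 chips; eligible A, C, D, F
Layer 71-94: 24 each from A, B, C, D = 24*4 = 96 chips; eligible A, C, D
Layer 95-199: A 105 + B 4 + D 105 = 214 chips; eligible A, D

Pot 1: 234 chips, eligible: A, C, D, E, F
Pot 2: 155 chips, eligible: A, C, D, F
Pot 3: 96 chips, eligible: A, C, D
Pot 4: 214 chips, eligible: A, D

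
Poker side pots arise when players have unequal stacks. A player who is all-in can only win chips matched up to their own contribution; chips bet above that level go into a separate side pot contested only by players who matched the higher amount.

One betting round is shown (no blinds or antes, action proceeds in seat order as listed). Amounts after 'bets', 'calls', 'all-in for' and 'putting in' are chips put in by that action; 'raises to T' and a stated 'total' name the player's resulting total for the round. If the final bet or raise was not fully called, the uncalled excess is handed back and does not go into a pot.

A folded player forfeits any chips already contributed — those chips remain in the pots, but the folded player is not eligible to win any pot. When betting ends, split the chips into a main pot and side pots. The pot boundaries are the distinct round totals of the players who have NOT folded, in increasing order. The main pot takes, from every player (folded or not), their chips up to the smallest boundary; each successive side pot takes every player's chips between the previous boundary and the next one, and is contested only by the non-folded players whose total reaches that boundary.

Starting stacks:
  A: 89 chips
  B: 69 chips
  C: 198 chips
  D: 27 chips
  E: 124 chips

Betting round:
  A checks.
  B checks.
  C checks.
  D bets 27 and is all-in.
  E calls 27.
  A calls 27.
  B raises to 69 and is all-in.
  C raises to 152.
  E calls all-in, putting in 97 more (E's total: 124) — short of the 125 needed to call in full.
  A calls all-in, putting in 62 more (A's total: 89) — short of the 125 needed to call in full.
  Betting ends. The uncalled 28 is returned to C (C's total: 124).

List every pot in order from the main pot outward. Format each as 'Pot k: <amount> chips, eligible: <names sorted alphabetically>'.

Contributions (after 28 returned to C): A=89, B=69, C=124, D=27, E=124
Pot levels (distinct totals of non-folded players): 27, 69, 89, 124
Layer 1-27: 27 each from A, B, C, D, E = 27*5 = 135 chips; eligible A, B, C, D, E
Layer 28-69: 42 each from A, B, C, E = 42*4 = 168 chips; eligible A, B, C, E
Layer 70-89: 20 each from A, C, E = 20*3 = 60 chips; eligible A, C, E
Layer 90-124: 35 each from C, E = 35*2 = 70 chips; eligible C, E

Pot 1: 135 chips, eligible: A, B, C, D, E
Pot 2: 168 chips, eligible: A, B, C, E
Pot 3: 60 chips, eligible: A, C, E
Pot 4: 70 chips, eligible: C, E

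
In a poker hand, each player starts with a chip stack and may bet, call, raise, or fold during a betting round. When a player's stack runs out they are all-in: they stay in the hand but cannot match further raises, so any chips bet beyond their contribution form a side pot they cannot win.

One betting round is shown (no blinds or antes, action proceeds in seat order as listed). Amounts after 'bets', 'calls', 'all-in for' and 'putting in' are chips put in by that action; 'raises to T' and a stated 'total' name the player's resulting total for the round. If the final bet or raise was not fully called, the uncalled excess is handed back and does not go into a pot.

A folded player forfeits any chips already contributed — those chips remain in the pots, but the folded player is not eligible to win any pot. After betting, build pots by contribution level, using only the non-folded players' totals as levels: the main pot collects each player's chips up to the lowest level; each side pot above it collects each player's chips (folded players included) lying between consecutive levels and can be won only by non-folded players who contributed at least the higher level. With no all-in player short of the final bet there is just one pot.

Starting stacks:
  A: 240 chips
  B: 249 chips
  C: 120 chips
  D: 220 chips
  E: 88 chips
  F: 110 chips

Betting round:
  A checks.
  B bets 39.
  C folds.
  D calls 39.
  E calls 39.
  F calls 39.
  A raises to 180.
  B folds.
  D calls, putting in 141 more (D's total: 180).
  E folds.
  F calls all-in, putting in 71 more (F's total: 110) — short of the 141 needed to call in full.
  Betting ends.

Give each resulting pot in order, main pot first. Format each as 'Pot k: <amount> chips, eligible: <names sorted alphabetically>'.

Contributions: A=180, B=39, D=180, E=39, F=110
Folded: B, C, E
Pot levels (distinct totals of non-folded players): 110, 180
Layer 1-110: A 110 + B 39 + D 110 + E 39 + F 110 = 408 chips; eligible A, D, F
Layer 111-180: 70 each from A, D = 70*2 = 140 chips; eligible A, D

Pot 1: 408 chips, eligible: A, D, F
Pot 2: 140 chips, eligible: A, D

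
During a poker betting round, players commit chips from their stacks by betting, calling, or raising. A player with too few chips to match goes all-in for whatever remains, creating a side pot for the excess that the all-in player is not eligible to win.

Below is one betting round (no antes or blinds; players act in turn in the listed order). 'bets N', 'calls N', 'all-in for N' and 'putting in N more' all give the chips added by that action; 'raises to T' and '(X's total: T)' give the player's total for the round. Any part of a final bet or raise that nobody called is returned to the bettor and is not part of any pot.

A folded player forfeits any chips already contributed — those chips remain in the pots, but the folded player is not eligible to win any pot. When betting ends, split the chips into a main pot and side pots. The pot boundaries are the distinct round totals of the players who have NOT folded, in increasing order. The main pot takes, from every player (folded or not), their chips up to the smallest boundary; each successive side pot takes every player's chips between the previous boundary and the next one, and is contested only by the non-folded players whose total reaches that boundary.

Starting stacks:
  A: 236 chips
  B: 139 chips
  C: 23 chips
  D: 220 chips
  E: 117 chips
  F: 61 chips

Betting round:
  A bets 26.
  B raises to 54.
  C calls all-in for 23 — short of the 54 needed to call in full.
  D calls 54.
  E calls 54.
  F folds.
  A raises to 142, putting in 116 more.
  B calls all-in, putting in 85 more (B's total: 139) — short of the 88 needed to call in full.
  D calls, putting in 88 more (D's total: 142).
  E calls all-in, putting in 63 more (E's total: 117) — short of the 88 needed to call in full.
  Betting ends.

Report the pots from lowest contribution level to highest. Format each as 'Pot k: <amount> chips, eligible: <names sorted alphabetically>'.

Pot 1: 115 chips, eligible: A, B, C, D, E
Pot 2: 376 chips, eligible: A, B, D, E
Pot 3: 66 chips, eligible: A, B, D
Pot 4: 6 chips, eligible: A, D

Derivation:
Contributions: A=142, B=139, C=23, D=142, E=117
Folded: F
Pot levels (distinct totals of non-folded players): 23, 117, 139, 142
Layer 1-23: 23 each from A, B, C, D, E = 23*5 = 115 chips; eligible A, B, C, D, E
Layer 24-117: 94 each from A, B, D, E = 94*4 = 376 chips; eligible A, B, D, E
Layer 118-139: 22 each from A, B, D = 22*3 = 66 chips; eligible A, B, D
Layer 140-142: 3 each from A, D = 3*2 = 6 chips; eligible A, D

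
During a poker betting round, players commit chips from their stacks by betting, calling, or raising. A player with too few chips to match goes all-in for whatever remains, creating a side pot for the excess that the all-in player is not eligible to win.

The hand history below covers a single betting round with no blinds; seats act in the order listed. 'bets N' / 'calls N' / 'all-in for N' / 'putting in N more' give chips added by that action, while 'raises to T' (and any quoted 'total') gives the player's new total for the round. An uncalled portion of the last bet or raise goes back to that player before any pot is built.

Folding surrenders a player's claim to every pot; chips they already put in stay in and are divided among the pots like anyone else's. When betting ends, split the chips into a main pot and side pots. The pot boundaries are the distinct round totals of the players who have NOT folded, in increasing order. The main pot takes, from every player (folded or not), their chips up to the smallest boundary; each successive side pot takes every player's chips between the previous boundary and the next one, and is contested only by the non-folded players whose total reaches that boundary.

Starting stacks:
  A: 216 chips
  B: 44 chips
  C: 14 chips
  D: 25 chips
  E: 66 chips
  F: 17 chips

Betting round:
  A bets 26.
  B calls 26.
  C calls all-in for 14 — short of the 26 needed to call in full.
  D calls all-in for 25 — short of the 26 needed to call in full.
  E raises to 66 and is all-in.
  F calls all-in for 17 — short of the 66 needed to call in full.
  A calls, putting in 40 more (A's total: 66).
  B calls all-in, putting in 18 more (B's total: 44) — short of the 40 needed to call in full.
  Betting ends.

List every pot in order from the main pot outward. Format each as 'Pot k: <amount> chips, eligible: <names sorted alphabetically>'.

Pot 1: 84 chips, eligible: A, B, C, D, E, F
Pot 2: 15 chips, eligible: A, B, D, E, F
Pot 3: 32 chips, eligible: A, B, D, E
Pot 4: 57 chips, eligible: A, B, E
Pot 5: 44 chips, eligible: A, E

Derivation:
Contributions: A=66, B=44, C=14, D=25, E=66, F=17
Pot levels (distinct totals of non-folded players): 14, 17, 25, 44, 66
Layer 1-14: 14 each from A, B, C, D, E, F = 14*6 = 84 chips; eligible A, B, C, D, E, F
Layer 15-17: 3 each from A, B, D, E, F = 3*5 = 15 chips; eligible A, B, D, E, F
Layer 18-25: 8 each from A, B, D, E = 8*4 = 32 chips; eligible A, B, D, E
Layer 26-44: 19 each from A, B, E = 19*3 = 57 chips; eligible A, B, E
Layer 45-66: 22 each from A, E = 22*2 = 44 chips; eligible A, E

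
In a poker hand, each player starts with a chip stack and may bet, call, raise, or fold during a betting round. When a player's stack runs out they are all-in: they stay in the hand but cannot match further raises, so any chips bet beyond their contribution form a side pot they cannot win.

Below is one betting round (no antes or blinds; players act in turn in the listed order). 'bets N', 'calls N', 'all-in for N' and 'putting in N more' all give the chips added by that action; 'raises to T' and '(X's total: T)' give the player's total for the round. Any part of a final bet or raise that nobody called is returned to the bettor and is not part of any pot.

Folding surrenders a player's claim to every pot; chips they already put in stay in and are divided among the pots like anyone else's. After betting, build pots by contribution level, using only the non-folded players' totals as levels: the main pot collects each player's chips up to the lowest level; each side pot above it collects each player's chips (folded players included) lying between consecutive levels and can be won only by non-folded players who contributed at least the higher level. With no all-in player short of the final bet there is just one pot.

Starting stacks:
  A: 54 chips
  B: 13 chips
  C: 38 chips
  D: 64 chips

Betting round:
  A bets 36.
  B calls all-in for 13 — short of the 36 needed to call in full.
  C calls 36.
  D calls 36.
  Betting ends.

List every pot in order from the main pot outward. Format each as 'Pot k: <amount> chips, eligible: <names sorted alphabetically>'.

Contributions: A=36, B=13, C=36, D=36
Pot levels (distinct totals of non-folded players): 13, 36
Layer 1-13: 13 each from A, B, C, D = 13*4 = 52 chips; eligible A, B, C, D
Layer 14-36: 23 each from A, C, D = 23*3 = 69 chips; eligible A, C, D

Pot 1: 52 chips, eligible: A, B, C, D
Pot 2: 69 chips, eligible: A, C, D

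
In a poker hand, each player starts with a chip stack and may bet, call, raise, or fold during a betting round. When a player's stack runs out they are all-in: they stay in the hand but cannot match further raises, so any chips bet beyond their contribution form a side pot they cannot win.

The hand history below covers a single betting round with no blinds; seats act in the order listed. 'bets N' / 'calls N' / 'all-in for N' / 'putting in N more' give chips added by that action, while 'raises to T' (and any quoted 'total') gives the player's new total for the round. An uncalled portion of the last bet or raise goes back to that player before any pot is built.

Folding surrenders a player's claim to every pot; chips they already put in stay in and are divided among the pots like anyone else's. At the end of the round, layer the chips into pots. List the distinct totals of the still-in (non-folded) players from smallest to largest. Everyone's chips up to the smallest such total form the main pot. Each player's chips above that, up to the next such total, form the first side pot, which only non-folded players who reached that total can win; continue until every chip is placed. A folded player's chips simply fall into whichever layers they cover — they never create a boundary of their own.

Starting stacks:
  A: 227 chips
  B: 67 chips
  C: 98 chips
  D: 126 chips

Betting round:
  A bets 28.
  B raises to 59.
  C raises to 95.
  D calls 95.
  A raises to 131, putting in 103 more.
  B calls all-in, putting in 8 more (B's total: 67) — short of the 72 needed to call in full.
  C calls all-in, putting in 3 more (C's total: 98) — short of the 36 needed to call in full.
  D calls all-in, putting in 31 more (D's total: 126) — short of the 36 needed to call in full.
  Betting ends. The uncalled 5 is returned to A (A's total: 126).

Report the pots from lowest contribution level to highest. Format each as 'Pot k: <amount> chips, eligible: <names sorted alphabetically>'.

Contributions (after 5 returned to A): A=126, B=67, C=98, D=126
Pot levels (distinct totals of non-folded players): 67, 98, 126
Layer 1-67: 67 each from A, B, C, D = 67*4 = 268 chips; eligible A, B, C, D
Layer 68-98: 31 each from A, C, D = 31*3 = 93 chips; eligible A, C, D
Layer 99-126: 28 each from A, D = 28*2 = 56 chips; eligible A, D

Pot 1: 268 chips, eligible: A, B, C, D
Pot 2: 93 chips, eligible: A, C, D
Pot 3: 56 chips, eligible: A, D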